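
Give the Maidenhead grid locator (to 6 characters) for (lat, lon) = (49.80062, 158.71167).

QN99it

Add 180° to longitude and 90° to latitude: 338.7117, 139.8006.
Field: lon ⌊338.7117/20⌋ = 16 → Q; lat ⌊139.8006/10⌋ = 13 → N.
Square: lon ⌊18.7117/2⌋ = 9; lat ⌊9.8006/1⌋ = 9.
Subsquare: lon ⌊0.7117/0.0833333⌋ = 8 → i; lat ⌊0.8006/0.0416667⌋ = 19 → t.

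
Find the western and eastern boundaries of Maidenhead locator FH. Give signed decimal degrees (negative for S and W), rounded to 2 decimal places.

-80.00, -60.00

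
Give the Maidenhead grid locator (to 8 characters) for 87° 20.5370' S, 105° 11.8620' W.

DA72jp67

Shift to the Maidenhead origin (180°W, 90°S): lon 74.80230, lat 2.65772.
Field (20°×10°, letters A–R): 74.80230/20 → 3 → D, 2.65772/10 → 0 → A; chars DA.
Square (2°×1°, digits 0–9): 14.80230/2 → 7, 2.65772/1 → 2; chars 72.
Subsquare (5′×2.5′, letters a–x): 0.80230/0.0833333 → 9 → j, 0.65772/0.0416667 → 15 → p; chars jp.
Extended square (30″×15″, digits 0–9): 0.05230/0.00833333 → 6, 0.03272/0.00416667 → 7; chars 67.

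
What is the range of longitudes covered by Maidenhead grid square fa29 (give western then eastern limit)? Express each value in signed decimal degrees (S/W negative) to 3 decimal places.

-76.000, -74.000

Field F=5, A=0: +5·20° lon, +0·10° lat → SW at lon -80°, lat -90°.
Square 2, 9: +2·2° lon, +9·1° lat → SW at lon -76°, lat -81°.
Cell spans 2° lon × 1° lat.
west -76.000, east -74.000.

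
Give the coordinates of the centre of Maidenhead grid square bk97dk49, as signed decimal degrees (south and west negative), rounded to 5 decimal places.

17.45625, -141.71250

Field B=1, K=10: +1·20° lon, +10·10° lat → SW at lon -160°, lat 10°.
Square 9, 7: +9·2° lon, +7·1° lat → SW at lon -142°, lat 17°.
Subsquare d=3, k=10: +3·0.0833333° lon, +10·0.0416667° lat → SW at lon -141.75°, lat 17.4167°.
Extended square 4, 9: +4·0.00833333° lon, +9·0.00416667° lat → SW at lon -141.717°, lat 17.4542°.
Cell spans 0.00833333° lon × 0.00416667° lat. Centre is SW corner plus half of each.
latitude 17.45625, longitude -141.71250.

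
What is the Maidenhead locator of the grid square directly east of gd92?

HD02

Longitude square 9; +1 → 10, wraps to 0, carry into field.
Longitude field G = 6; +1 → 7 = H.
The latitude characters are unchanged.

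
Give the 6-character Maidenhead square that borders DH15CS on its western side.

Longitude subsquare c = 2; −1 → 1 = b.
The latitude characters are unchanged.

DH15bs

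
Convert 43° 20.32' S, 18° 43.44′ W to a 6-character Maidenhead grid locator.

IE06pp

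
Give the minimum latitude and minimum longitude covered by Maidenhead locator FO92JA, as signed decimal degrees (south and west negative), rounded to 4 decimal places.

52.0000, -61.2500

Field F=5, O=14: +5·20° lon, +14·10° lat → SW at lon -80°, lat 50°.
Square 9, 2: +9·2° lon, +2·1° lat → SW at lon -62°, lat 52°.
Subsquare j=9, a=0: +9·0.0833333° lon, +0·0.0416667° lat → SW at lon -61.25°, lat 52°.
latitude 52.0000, longitude -61.2500.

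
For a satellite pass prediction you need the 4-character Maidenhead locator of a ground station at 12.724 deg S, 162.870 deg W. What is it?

Offset from 180°W / 90°S: lon 17.13°, lat 77.28°.
Field: 17.13/20 → 0 → A, 77.28/10 → 7 → H; chars AH.
Square: 17.13/2 → 8, 7.28/1 → 7; chars 87.

AH87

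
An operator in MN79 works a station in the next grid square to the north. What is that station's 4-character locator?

Latitude square 9; +1 → 10, wraps to 0, carry into field.
Latitude field N = 13; +1 → 14 = O.
The longitude characters are unchanged.

MO70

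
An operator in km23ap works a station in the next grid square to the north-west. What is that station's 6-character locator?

Longitude subsquare a = 0; −1 → -1, wraps to 23 = x, carry into square.
Longitude square 2; −1 → 1.
Latitude subsquare p = 15; +1 → 16 = q.

KM13xq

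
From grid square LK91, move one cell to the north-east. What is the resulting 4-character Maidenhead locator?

Longitude square 9; +1 → 10, wraps to 0, carry into field.
Longitude field L = 11; +1 → 12 = M.
Latitude square 1; +1 → 2.

MK02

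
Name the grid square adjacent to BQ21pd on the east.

BQ21qd

Longitude subsquare p = 15; +1 → 16 = q.
The latitude characters are unchanged.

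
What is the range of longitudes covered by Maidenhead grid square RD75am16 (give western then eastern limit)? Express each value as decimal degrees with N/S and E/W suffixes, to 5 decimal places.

Field R=17, D=3: +17·20° lon, +3·10° lat → SW at lon 160°, lat -60°.
Square 7, 5: +7·2° lon, +5·1° lat → SW at lon 174°, lat -55°.
Subsquare a=0, m=12: +0·0.0833333° lon, +12·0.0416667° lat → SW at lon 174°, lat -54.5°.
Extended square 1, 6: +1·0.00833333° lon, +6·0.00416667° lat → SW at lon 174.008°, lat -54.475°.
Cell spans 0.00833333° lon × 0.00416667° lat.
west 174.00833° E, east 174.01667° E.

174.00833° E, 174.01667° E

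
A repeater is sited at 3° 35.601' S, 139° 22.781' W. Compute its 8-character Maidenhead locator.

CI06hj47

Offset from 180°W / 90°S: lon 40.62032°, lat 86.40665°.
Field: 40.62032/20 → 2 → C, 86.40665/10 → 8 → I; chars CI.
Square: 0.62032/2 → 0, 6.40665/1 → 6; chars 06.
Subsquare: 0.62032/0.0833333 → 7 → h, 0.40665/0.0416667 → 9 → j; chars hj.
Extended square: 0.03698/0.00833333 → 4, 0.03165/0.00416667 → 7; chars 47.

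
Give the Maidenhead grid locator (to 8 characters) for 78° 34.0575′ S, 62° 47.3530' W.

Offset from 180°W / 90°S: lon 117.21078°, lat 11.43237°.
Field (20°×10°, letters A–R): 117.21078/20 → 5 → F, 11.43237/10 → 1 → B; chars FB.
Square (2°×1°, digits 0–9): 17.21078/2 → 8, 1.43237/1 → 1; chars 81.
Subsquare (5′×2.5′, letters a–x): 1.21078/0.0833333 → 14 → o, 0.43237/0.0416667 → 10 → k; chars ok.
Extended square (30″×15″, digits 0–9): 0.04412/0.00833333 → 5, 0.01571/0.00416667 → 3; chars 53.

FB81ok53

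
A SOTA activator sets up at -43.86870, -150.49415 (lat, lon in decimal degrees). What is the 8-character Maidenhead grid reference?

Shift to the Maidenhead origin (180°W, 90°S): lon 29.50585, lat 46.13130.
Field: 29.50585/20 → 1 → B, 46.13130/10 → 4 → E; chars BE.
Square: 9.50585/2 → 4, 6.13130/1 → 6; chars 46.
Subsquare: 1.50585/0.0833333 → 18 → s, 0.13130/0.0416667 → 3 → d; chars sd.
Extended square: 0.00585/0.00833333 → 0, 0.00630/0.00416667 → 1; chars 01.

BE46sd01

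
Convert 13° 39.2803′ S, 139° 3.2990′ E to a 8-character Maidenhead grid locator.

PH96mi62

Offset from 180°W / 90°S: lon 319.05498°, lat 76.34533°.
Field: lon ⌊319.05498/20⌋ = 15 → P; lat ⌊76.34533/10⌋ = 7 → H.
Square: lon ⌊19.05498/2⌋ = 9; lat ⌊6.34533/1⌋ = 6.
Subsquare: lon ⌊1.05498/0.0833333⌋ = 12 → m; lat ⌊0.34533/0.0416667⌋ = 8 → i.
Extended square: lon ⌊0.05498/0.00833333⌋ = 6; lat ⌊0.01199/0.00416667⌋ = 2.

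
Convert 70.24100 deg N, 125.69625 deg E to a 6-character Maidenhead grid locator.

Offset from 180°W / 90°S: lon 305.6963°, lat 160.2410°.
Field (20°×10°, letters A–R): 305.6963/20 → 15 → P, 160.2410/10 → 16 → Q; chars PQ.
Square (2°×1°, digits 0–9): 5.6963/2 → 2, 0.2410/1 → 0; chars 20.
Subsquare (5′×2.5′, letters a–x): 1.6963/0.0833333 → 20 → u, 0.2410/0.0416667 → 5 → f; chars uf.

PQ20uf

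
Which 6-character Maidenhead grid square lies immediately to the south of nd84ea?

ND83ex

Latitude subsquare a = 0; −1 → -1, wraps to 23 = x, carry into square.
Latitude square 4; −1 → 3.
The longitude characters are unchanged.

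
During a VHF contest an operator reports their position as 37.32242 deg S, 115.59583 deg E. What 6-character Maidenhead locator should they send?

OF72tq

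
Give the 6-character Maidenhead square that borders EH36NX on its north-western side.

Longitude subsquare n = 13; −1 → 12 = m.
Latitude subsquare x = 23; +1 → 24, wraps to 0 = a, carry into square.
Latitude square 6; +1 → 7.

EH37ma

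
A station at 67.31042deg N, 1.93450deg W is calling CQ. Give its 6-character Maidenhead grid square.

Add 180° to longitude and 90° to latitude: 178.0655, 157.3104.
Field (20°×10°, letters A–R): lon ⌊178.0655/20⌋ = 8 → I; lat ⌊157.3104/10⌋ = 15 → P.
Square (2°×1°, digits 0–9): lon ⌊18.0655/2⌋ = 9; lat ⌊7.3104/1⌋ = 7.
Subsquare (5′×2.5′, letters a–x): lon ⌊0.0655/0.0833333⌋ = 0 → a; lat ⌊0.3104/0.0416667⌋ = 7 → h.

IP97ah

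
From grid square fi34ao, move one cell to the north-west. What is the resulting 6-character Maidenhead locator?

Longitude subsquare a = 0; −1 → -1, wraps to 23 = x, carry into square.
Longitude square 3; −1 → 2.
Latitude subsquare o = 14; +1 → 15 = p.

FI24xp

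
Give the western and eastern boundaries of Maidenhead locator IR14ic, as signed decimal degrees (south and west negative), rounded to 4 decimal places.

Field I=8, R=17: +8·20° lon, +17·10° lat → SW at lon -20°, lat 80°.
Square 1, 4: +1·2° lon, +4·1° lat → SW at lon -18°, lat 84°.
Subsquare i=8, c=2: +8·0.0833333° lon, +2·0.0416667° lat → SW at lon -17.3333°, lat 84.0833°.
Cell spans 0.0833333° lon × 0.0416667° lat.
west -17.3333, east -17.2500.

-17.3333, -17.2500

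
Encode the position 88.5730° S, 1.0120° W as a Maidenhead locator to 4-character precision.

IA91

Shift to the Maidenhead origin (180°W, 90°S): lon 178.99, lat 1.43.
Field: lon ⌊178.99/20⌋ = 8 → I; lat ⌊1.43/10⌋ = 0 → A.
Square: lon ⌊18.99/2⌋ = 9; lat ⌊1.43/1⌋ = 1.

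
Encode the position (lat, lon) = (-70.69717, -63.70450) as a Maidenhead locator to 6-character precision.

FB89dh

Shift to the Maidenhead origin (180°W, 90°S): lon 116.2955, lat 19.3028.
Field (20°×10°, letters A–R): lon ⌊116.2955/20⌋ = 5 → F; lat ⌊19.3028/10⌋ = 1 → B.
Square (2°×1°, digits 0–9): lon ⌊16.2955/2⌋ = 8; lat ⌊9.3028/1⌋ = 9.
Subsquare (5′×2.5′, letters a–x): lon ⌊0.2955/0.0833333⌋ = 3 → d; lat ⌊0.3028/0.0416667⌋ = 7 → h.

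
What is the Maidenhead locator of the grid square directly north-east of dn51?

DN62

Longitude square 5; +1 → 6.
Latitude square 1; +1 → 2.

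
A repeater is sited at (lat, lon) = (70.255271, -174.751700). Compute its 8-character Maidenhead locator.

AQ20og91

Shift to the Maidenhead origin (180°W, 90°S): lon 5.24830, lat 160.25527.
Field: lon ⌊5.24830/20⌋ = 0 → A; lat ⌊160.25527/10⌋ = 16 → Q.
Square: lon ⌊5.24830/2⌋ = 2; lat ⌊0.25527/1⌋ = 0.
Subsquare: lon ⌊1.24830/0.0833333⌋ = 14 → o; lat ⌊0.25527/0.0416667⌋ = 6 → g.
Extended square: lon ⌊0.08163/0.00833333⌋ = 9; lat ⌊0.00527/0.00416667⌋ = 1.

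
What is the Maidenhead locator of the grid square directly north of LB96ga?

LB96gb

Latitude subsquare a = 0; +1 → 1 = b.
The longitude characters are unchanged.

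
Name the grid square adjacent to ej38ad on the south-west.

Longitude subsquare a = 0; −1 → -1, wraps to 23 = x, carry into square.
Longitude square 3; −1 → 2.
Latitude subsquare d = 3; −1 → 2 = c.

EJ28xc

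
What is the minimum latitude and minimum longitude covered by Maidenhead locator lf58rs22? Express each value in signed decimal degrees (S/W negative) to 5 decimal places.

Field L=11, F=5: +11·20° lon, +5·10° lat → SW at lon 40°, lat -40°.
Square 5, 8: +5·2° lon, +8·1° lat → SW at lon 50°, lat -32°.
Subsquare r=17, s=18: +17·0.0833333° lon, +18·0.0416667° lat → SW at lon 51.4167°, lat -31.25°.
Extended square 2, 2: +2·0.00833333° lon, +2·0.00416667° lat → SW at lon 51.4333°, lat -31.2417°.
latitude -31.24167, longitude 51.43333.

-31.24167, 51.43333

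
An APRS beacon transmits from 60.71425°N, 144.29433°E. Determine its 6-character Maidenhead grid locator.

Offset from 180°W / 90°S: lon 324.2943°, lat 150.7142°.
Field: lon ⌊324.2943/20⌋ = 16 → Q; lat ⌊150.7142/10⌋ = 15 → P.
Square: lon ⌊4.2943/2⌋ = 2; lat ⌊0.7142/1⌋ = 0.
Subsquare: lon ⌊0.2943/0.0833333⌋ = 3 → d; lat ⌊0.7142/0.0416667⌋ = 17 → r.

QP20dr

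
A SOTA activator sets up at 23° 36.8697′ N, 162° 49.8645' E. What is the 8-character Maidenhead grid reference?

RL13jo97

Offset from 180°W / 90°S: lon 342.83107°, lat 113.61450°.
Field: lon ⌊342.83107/20⌋ = 17 → R; lat ⌊113.61450/10⌋ = 11 → L.
Square: lon ⌊2.83107/2⌋ = 1; lat ⌊3.61450/1⌋ = 3.
Subsquare: lon ⌊0.83107/0.0833333⌋ = 9 → j; lat ⌊0.61450/0.0416667⌋ = 14 → o.
Extended square: lon ⌊0.08107/0.00833333⌋ = 9; lat ⌊0.03116/0.00416667⌋ = 7.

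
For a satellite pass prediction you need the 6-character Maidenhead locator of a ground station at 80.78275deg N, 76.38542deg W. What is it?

Shift to the Maidenhead origin (180°W, 90°S): lon 103.6146, lat 170.7827.
Field: 103.6146/20 → 5 → F, 170.7827/10 → 17 → R; chars FR.
Square: 3.6146/2 → 1, 0.7827/1 → 0; chars 10.
Subsquare: 1.6146/0.0833333 → 19 → t, 0.7827/0.0416667 → 18 → s; chars ts.

FR10ts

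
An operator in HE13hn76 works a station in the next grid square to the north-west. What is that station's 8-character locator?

Longitude extended square 7; −1 → 6.
Latitude extended square 6; +1 → 7.

HE13hn67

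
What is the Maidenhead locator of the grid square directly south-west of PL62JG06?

Longitude extended square 0; −1 → -1, wraps to 9, carry into subsquare.
Longitude subsquare j = 9; −1 → 8 = i.
Latitude extended square 6; −1 → 5.

PL62ig95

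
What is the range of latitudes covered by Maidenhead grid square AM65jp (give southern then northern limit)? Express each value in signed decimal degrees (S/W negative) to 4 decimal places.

35.6250, 35.6667

Field A=0, M=12: +0·20° lon, +12·10° lat → SW at lon -180°, lat 30°.
Square 6, 5: +6·2° lon, +5·1° lat → SW at lon -168°, lat 35°.
Subsquare j=9, p=15: +9·0.0833333° lon, +15·0.0416667° lat → SW at lon -167.25°, lat 35.625°.
Cell spans 0.0833333° lon × 0.0416667° lat.
south 35.6250, north 35.6667.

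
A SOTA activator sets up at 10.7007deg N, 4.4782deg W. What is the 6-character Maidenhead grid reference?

Offset from 180°W / 90°S: lon 175.5218°, lat 100.7007°.
Field (20°×10°, letters A–R): lon ⌊175.5218/20⌋ = 8 → I; lat ⌊100.7007/10⌋ = 10 → K.
Square (2°×1°, digits 0–9): lon ⌊15.5218/2⌋ = 7; lat ⌊0.7007/1⌋ = 0.
Subsquare (5′×2.5′, letters a–x): lon ⌊1.5218/0.0833333⌋ = 18 → s; lat ⌊0.7007/0.0416667⌋ = 16 → q.

IK70sq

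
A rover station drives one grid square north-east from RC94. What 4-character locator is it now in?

Longitude square 9; +1 → 10, wraps to 0, carry into field.
Longitude field R = 17; +1 → 18, wraps to 0 = A, wrapping around the antimeridian.
Latitude square 4; +1 → 5.

AC05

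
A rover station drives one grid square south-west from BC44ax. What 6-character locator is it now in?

BC34xw

Longitude subsquare a = 0; −1 → -1, wraps to 23 = x, carry into square.
Longitude square 4; −1 → 3.
Latitude subsquare x = 23; −1 → 22 = w.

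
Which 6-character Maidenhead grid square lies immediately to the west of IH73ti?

IH73si

Longitude subsquare t = 19; −1 → 18 = s.
The latitude characters are unchanged.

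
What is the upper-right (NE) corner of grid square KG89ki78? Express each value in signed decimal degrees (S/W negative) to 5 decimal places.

Field K=10, G=6: +10·20° lon, +6·10° lat → SW at lon 20°, lat -30°.
Square 8, 9: +8·2° lon, +9·1° lat → SW at lon 36°, lat -21°.
Subsquare k=10, i=8: +10·0.0833333° lon, +8·0.0416667° lat → SW at lon 36.8333°, lat -20.6667°.
Extended square 7, 8: +7·0.00833333° lon, +8·0.00416667° lat → SW at lon 36.8917°, lat -20.6333°.
Cell spans 0.00833333° lon × 0.00416667° lat. NE corner is SW corner plus one full cell.
latitude -20.62917, longitude 36.90000.

-20.62917, 36.90000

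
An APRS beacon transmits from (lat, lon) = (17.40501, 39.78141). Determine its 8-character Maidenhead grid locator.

KK97vj37

Add 180° to longitude and 90° to latitude: 219.78141, 107.40501.
Field: 219.78141/20 → 10 → K, 107.40501/10 → 10 → K; chars KK.
Square: 19.78141/2 → 9, 7.40501/1 → 7; chars 97.
Subsquare: 1.78141/0.0833333 → 21 → v, 0.40501/0.0416667 → 9 → j; chars vj.
Extended square: 0.03141/0.00833333 → 3, 0.03001/0.00416667 → 7; chars 37.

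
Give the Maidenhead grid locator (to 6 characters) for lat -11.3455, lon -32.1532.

HH38wp

Offset from 180°W / 90°S: lon 147.8468°, lat 78.6545°.
Field (20°×10°, letters A–R): lon ⌊147.8468/20⌋ = 7 → H; lat ⌊78.6545/10⌋ = 7 → H.
Square (2°×1°, digits 0–9): lon ⌊7.8468/2⌋ = 3; lat ⌊8.6545/1⌋ = 8.
Subsquare (5′×2.5′, letters a–x): lon ⌊1.8468/0.0833333⌋ = 22 → w; lat ⌊0.6545/0.0416667⌋ = 15 → p.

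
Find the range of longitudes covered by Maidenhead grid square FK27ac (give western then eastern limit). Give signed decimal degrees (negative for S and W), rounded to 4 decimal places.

-76.0000, -75.9167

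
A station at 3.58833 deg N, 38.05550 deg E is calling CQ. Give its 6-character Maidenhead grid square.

Add 180° to longitude and 90° to latitude: 218.0555, 93.5883.
Field: lon ⌊218.0555/20⌋ = 10 → K; lat ⌊93.5883/10⌋ = 9 → J.
Square: lon ⌊18.0555/2⌋ = 9; lat ⌊3.5883/1⌋ = 3.
Subsquare: lon ⌊0.0555/0.0833333⌋ = 0 → a; lat ⌊0.5883/0.0416667⌋ = 14 → o.

KJ93ao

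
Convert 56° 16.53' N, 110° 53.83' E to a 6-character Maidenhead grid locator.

Shift to the Maidenhead origin (180°W, 90°S): lon 290.8972, lat 146.2755.
Field (20°×10°, letters A–R): lon ⌊290.8972/20⌋ = 14 → O; lat ⌊146.2755/10⌋ = 14 → O.
Square (2°×1°, digits 0–9): lon ⌊10.8972/2⌋ = 5; lat ⌊6.2755/1⌋ = 6.
Subsquare (5′×2.5′, letters a–x): lon ⌊0.8972/0.0833333⌋ = 10 → k; lat ⌊0.2755/0.0416667⌋ = 6 → g.

OO56kg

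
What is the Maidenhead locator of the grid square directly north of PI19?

Latitude square 9; +1 → 10, wraps to 0, carry into field.
Latitude field I = 8; +1 → 9 = J.
The longitude characters are unchanged.

PJ10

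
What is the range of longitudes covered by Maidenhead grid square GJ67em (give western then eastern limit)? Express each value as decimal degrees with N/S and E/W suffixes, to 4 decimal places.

Field G=6, J=9: +6·20° lon, +9·10° lat → SW at lon -60°, lat 0°.
Square 6, 7: +6·2° lon, +7·1° lat → SW at lon -48°, lat 7°.
Subsquare e=4, m=12: +4·0.0833333° lon, +12·0.0416667° lat → SW at lon -47.6667°, lat 7.5°.
Cell spans 0.0833333° lon × 0.0416667° lat.
west 47.6667° W, east 47.5833° W.

47.6667° W, 47.5833° W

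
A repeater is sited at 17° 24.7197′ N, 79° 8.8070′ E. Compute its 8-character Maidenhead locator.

MK97nj78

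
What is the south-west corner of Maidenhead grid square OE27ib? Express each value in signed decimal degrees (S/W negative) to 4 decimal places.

Field O=14, E=4: +14·20° lon, +4·10° lat → SW at lon 100°, lat -50°.
Square 2, 7: +2·2° lon, +7·1° lat → SW at lon 104°, lat -43°.
Subsquare i=8, b=1: +8·0.0833333° lon, +1·0.0416667° lat → SW at lon 104.667°, lat -42.9583°.
latitude -42.9583, longitude 104.6667.

-42.9583, 104.6667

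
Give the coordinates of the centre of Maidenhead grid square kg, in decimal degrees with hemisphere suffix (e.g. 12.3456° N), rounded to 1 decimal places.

25.0° S, 30.0° E

Field K=10, G=6: +10·20° lon, +6·10° lat → SW at lon 20°, lat -30°.
Cell spans 20° lon × 10° lat. Centre is SW corner plus half of each.
latitude 25.0° S, longitude 30.0° E.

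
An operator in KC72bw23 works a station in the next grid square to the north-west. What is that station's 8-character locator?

KC72bw14

Longitude extended square 2; −1 → 1.
Latitude extended square 3; +1 → 4.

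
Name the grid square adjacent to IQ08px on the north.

IQ09pa

Latitude subsquare x = 23; +1 → 24, wraps to 0 = a, carry into square.
Latitude square 8; +1 → 9.
The longitude characters are unchanged.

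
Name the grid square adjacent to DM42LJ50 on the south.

Latitude extended square 0; −1 → -1, wraps to 9, carry into subsquare.
Latitude subsquare j = 9; −1 → 8 = i.
The longitude characters are unchanged.

DM42li59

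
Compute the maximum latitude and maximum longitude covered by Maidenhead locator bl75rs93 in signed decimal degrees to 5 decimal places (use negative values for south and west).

25.76667, -144.50000

Field B=1, L=11: +1·20° lon, +11·10° lat → SW at lon -160°, lat 20°.
Square 7, 5: +7·2° lon, +5·1° lat → SW at lon -146°, lat 25°.
Subsquare r=17, s=18: +17·0.0833333° lon, +18·0.0416667° lat → SW at lon -144.583°, lat 25.75°.
Extended square 9, 3: +9·0.00833333° lon, +3·0.00416667° lat → SW at lon -144.508°, lat 25.7625°.
Cell spans 0.00833333° lon × 0.00416667° lat. NE corner is SW corner plus one full cell.
latitude 25.76667, longitude -144.50000.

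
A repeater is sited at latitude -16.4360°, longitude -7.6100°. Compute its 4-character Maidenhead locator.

IH63

Offset from 180°W / 90°S: lon 172.39°, lat 73.56°.
Field: lon ⌊172.39/20⌋ = 8 → I; lat ⌊73.56/10⌋ = 7 → H.
Square: lon ⌊12.39/2⌋ = 6; lat ⌊3.56/1⌋ = 3.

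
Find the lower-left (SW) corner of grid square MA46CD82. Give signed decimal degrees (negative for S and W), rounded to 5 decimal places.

-83.86667, 68.23333

Field M=12, A=0: +12·20° lon, +0·10° lat → SW at lon 60°, lat -90°.
Square 4, 6: +4·2° lon, +6·1° lat → SW at lon 68°, lat -84°.
Subsquare c=2, d=3: +2·0.0833333° lon, +3·0.0416667° lat → SW at lon 68.1667°, lat -83.875°.
Extended square 8, 2: +8·0.00833333° lon, +2·0.00416667° lat → SW at lon 68.2333°, lat -83.8667°.
latitude -83.86667, longitude 68.23333.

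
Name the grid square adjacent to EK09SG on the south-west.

EK09rf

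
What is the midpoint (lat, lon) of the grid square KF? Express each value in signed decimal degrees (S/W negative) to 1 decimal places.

Field K=10, F=5: +10·20° lon, +5·10° lat → SW at lon 20°, lat -40°.
Cell spans 20° lon × 10° lat. Centre is SW corner plus half of each.
latitude -35.0, longitude 30.0.

-35.0, 30.0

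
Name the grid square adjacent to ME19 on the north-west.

Longitude square 1; −1 → 0.
Latitude square 9; +1 → 10, wraps to 0, carry into field.
Latitude field E = 4; +1 → 5 = F.

MF00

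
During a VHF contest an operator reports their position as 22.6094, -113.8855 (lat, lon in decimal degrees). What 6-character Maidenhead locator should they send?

Offset from 180°W / 90°S: lon 66.1145°, lat 112.6094°.
Field: lon ⌊66.1145/20⌋ = 3 → D; lat ⌊112.6094/10⌋ = 11 → L.
Square: lon ⌊6.1145/2⌋ = 3; lat ⌊2.6094/1⌋ = 2.
Subsquare: lon ⌊0.1145/0.0833333⌋ = 1 → b; lat ⌊0.6094/0.0416667⌋ = 14 → o.

DL32bo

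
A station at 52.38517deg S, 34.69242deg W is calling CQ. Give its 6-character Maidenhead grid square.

HD27po

Offset from 180°W / 90°S: lon 145.3076°, lat 37.6148°.
Field: 145.3076/20 → 7 → H, 37.6148/10 → 3 → D; chars HD.
Square: 5.3076/2 → 2, 7.6148/1 → 7; chars 27.
Subsquare: 1.3076/0.0833333 → 15 → p, 0.6148/0.0416667 → 14 → o; chars po.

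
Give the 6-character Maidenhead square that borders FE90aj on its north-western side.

FE80xk

Longitude subsquare a = 0; −1 → -1, wraps to 23 = x, carry into square.
Longitude square 9; −1 → 8.
Latitude subsquare j = 9; +1 → 10 = k.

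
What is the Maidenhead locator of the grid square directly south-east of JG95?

KG04

Longitude square 9; +1 → 10, wraps to 0, carry into field.
Longitude field J = 9; +1 → 10 = K.
Latitude square 5; −1 → 4.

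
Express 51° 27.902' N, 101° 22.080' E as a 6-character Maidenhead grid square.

OO01ql

Offset from 180°W / 90°S: lon 281.3680°, lat 141.4650°.
Field: 281.3680/20 → 14 → O, 141.4650/10 → 14 → O; chars OO.
Square: 1.3680/2 → 0, 1.4650/1 → 1; chars 01.
Subsquare: 1.3680/0.0833333 → 16 → q, 0.4650/0.0416667 → 11 → l; chars ql.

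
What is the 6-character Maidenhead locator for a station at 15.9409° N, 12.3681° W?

IK35tw

Add 180° to longitude and 90° to latitude: 167.6319, 105.9409.
Field: lon ⌊167.6319/20⌋ = 8 → I; lat ⌊105.9409/10⌋ = 10 → K.
Square: lon ⌊7.6319/2⌋ = 3; lat ⌊5.9409/1⌋ = 5.
Subsquare: lon ⌊1.6319/0.0833333⌋ = 19 → t; lat ⌊0.9409/0.0416667⌋ = 22 → w.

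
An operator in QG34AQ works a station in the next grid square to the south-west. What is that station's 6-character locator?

Longitude subsquare a = 0; −1 → -1, wraps to 23 = x, carry into square.
Longitude square 3; −1 → 2.
Latitude subsquare q = 16; −1 → 15 = p.

QG24xp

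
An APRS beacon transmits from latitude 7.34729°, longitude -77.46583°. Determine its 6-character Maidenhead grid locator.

Add 180° to longitude and 90° to latitude: 102.5342, 97.3473.
Field: lon ⌊102.5342/20⌋ = 5 → F; lat ⌊97.3473/10⌋ = 9 → J.
Square: lon ⌊2.5342/2⌋ = 1; lat ⌊7.3473/1⌋ = 7.
Subsquare: lon ⌊0.5342/0.0833333⌋ = 6 → g; lat ⌊0.3473/0.0416667⌋ = 8 → i.

FJ17gi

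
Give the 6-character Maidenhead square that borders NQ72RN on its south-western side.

NQ72qm

Longitude subsquare r = 17; −1 → 16 = q.
Latitude subsquare n = 13; −1 → 12 = m.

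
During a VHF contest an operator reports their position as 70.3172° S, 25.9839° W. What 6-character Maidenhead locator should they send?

HB79aq

Offset from 180°W / 90°S: lon 154.0161°, lat 19.6828°.
Field (20°×10°, letters A–R): 154.0161/20 → 7 → H, 19.6828/10 → 1 → B; chars HB.
Square (2°×1°, digits 0–9): 14.0161/2 → 7, 9.6828/1 → 9; chars 79.
Subsquare (5′×2.5′, letters a–x): 0.0161/0.0833333 → 0 → a, 0.6828/0.0416667 → 16 → q; chars aq.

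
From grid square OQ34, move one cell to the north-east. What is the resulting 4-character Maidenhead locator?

Longitude square 3; +1 → 4.
Latitude square 4; +1 → 5.

OQ45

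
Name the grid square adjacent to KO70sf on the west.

KO70rf

Longitude subsquare s = 18; −1 → 17 = r.
The latitude characters are unchanged.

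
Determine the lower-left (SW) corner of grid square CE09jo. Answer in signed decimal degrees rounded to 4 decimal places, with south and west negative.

Field C=2, E=4: +2·20° lon, +4·10° lat → SW at lon -140°, lat -50°.
Square 0, 9: +0·2° lon, +9·1° lat → SW at lon -140°, lat -41°.
Subsquare j=9, o=14: +9·0.0833333° lon, +14·0.0416667° lat → SW at lon -139.25°, lat -40.4167°.
latitude -40.4167, longitude -139.2500.

-40.4167, -139.2500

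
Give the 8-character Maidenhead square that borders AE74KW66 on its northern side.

AE74kw67

Latitude extended square 6; +1 → 7.
The longitude characters are unchanged.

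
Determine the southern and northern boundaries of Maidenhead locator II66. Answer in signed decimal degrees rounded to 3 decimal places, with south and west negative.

-4.000, -3.000

Field I=8, I=8: +8·20° lon, +8·10° lat → SW at lon -20°, lat -10°.
Square 6, 6: +6·2° lon, +6·1° lat → SW at lon -8°, lat -4°.
Cell spans 2° lon × 1° lat.
south -4.000, north -3.000.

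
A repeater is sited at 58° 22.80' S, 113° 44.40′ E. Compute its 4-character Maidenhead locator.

OD61

Add 180° to longitude and 90° to latitude: 293.74, 31.62.
Field: 293.74/20 → 14 → O, 31.62/10 → 3 → D; chars OD.
Square: 13.74/2 → 6, 1.62/1 → 1; chars 61.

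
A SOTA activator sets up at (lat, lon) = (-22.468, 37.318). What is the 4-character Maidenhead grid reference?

Shift to the Maidenhead origin (180°W, 90°S): lon 217.32, lat 67.53.
Field: lon ⌊217.32/20⌋ = 10 → K; lat ⌊67.53/10⌋ = 6 → G.
Square: lon ⌊17.32/2⌋ = 8; lat ⌊7.53/1⌋ = 7.

KG87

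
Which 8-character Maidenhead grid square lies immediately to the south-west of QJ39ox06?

QJ39nx95

Longitude extended square 0; −1 → -1, wraps to 9, carry into subsquare.
Longitude subsquare o = 14; −1 → 13 = n.
Latitude extended square 6; −1 → 5.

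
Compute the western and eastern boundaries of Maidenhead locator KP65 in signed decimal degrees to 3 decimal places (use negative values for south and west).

Field K=10, P=15: +10·20° lon, +15·10° lat → SW at lon 20°, lat 60°.
Square 6, 5: +6·2° lon, +5·1° lat → SW at lon 32°, lat 65°.
Cell spans 2° lon × 1° lat.
west 32.000, east 34.000.

32.000, 34.000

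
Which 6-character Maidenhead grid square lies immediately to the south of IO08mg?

Latitude subsquare g = 6; −1 → 5 = f.
The longitude characters are unchanged.

IO08mf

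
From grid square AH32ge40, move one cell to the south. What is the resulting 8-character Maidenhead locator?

AH32gd49

Latitude extended square 0; −1 → -1, wraps to 9, carry into subsquare.
Latitude subsquare e = 4; −1 → 3 = d.
The longitude characters are unchanged.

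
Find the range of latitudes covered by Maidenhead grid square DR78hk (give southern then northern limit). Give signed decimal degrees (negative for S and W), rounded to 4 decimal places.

88.4167, 88.4583

Field D=3, R=17: +3·20° lon, +17·10° lat → SW at lon -120°, lat 80°.
Square 7, 8: +7·2° lon, +8·1° lat → SW at lon -106°, lat 88°.
Subsquare h=7, k=10: +7·0.0833333° lon, +10·0.0416667° lat → SW at lon -105.417°, lat 88.4167°.
Cell spans 0.0833333° lon × 0.0416667° lat.
south 88.4167, north 88.4583.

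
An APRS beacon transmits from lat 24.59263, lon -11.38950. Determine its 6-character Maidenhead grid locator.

Shift to the Maidenhead origin (180°W, 90°S): lon 168.6105, lat 114.5926.
Field (20°×10°, letters A–R): lon ⌊168.6105/20⌋ = 8 → I; lat ⌊114.5926/10⌋ = 11 → L.
Square (2°×1°, digits 0–9): lon ⌊8.6105/2⌋ = 4; lat ⌊4.5926/1⌋ = 4.
Subsquare (5′×2.5′, letters a–x): lon ⌊0.6105/0.0833333⌋ = 7 → h; lat ⌊0.5926/0.0416667⌋ = 14 → o.

IL44ho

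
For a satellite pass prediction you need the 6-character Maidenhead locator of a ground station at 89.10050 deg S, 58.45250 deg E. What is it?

Add 180° to longitude and 90° to latitude: 238.4525, 0.8995.
Field (20°×10°, letters A–R): lon ⌊238.4525/20⌋ = 11 → L; lat ⌊0.8995/10⌋ = 0 → A.
Square (2°×1°, digits 0–9): lon ⌊18.4525/2⌋ = 9; lat ⌊0.8995/1⌋ = 0.
Subsquare (5′×2.5′, letters a–x): lon ⌊0.4525/0.0833333⌋ = 5 → f; lat ⌊0.8995/0.0416667⌋ = 21 → v.

LA90fv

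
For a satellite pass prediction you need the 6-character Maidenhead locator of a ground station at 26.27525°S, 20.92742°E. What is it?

KG03lr

Offset from 180°W / 90°S: lon 200.9274°, lat 63.7248°.
Field: 200.9274/20 → 10 → K, 63.7248/10 → 6 → G; chars KG.
Square: 0.9274/2 → 0, 3.7248/1 → 3; chars 03.
Subsquare: 0.9274/0.0833333 → 11 → l, 0.7248/0.0416667 → 17 → r; chars lr.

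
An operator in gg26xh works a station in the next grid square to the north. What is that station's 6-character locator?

Latitude subsquare h = 7; +1 → 8 = i.
The longitude characters are unchanged.

GG26xi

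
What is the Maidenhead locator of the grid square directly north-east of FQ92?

GQ03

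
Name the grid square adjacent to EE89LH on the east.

EE89mh

Longitude subsquare l = 11; +1 → 12 = m.
The latitude characters are unchanged.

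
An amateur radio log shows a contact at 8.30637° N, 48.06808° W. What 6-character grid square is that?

Shift to the Maidenhead origin (180°W, 90°S): lon 131.9319, lat 98.3064.
Field: 131.9319/20 → 6 → G, 98.3064/10 → 9 → J; chars GJ.
Square: 11.9319/2 → 5, 8.3064/1 → 8; chars 58.
Subsquare: 1.9319/0.0833333 → 23 → x, 0.3064/0.0416667 → 7 → h; chars xh.

GJ58xh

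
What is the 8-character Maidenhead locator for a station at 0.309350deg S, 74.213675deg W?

FI29vq45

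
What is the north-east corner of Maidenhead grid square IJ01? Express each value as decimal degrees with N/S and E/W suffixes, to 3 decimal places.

2.000° N, 18.000° W

Field I=8, J=9: +8·20° lon, +9·10° lat → SW at lon -20°, lat 0°.
Square 0, 1: +0·2° lon, +1·1° lat → SW at lon -20°, lat 1°.
Cell spans 2° lon × 1° lat. NE corner is SW corner plus one full cell.
latitude 2.000° N, longitude 18.000° W.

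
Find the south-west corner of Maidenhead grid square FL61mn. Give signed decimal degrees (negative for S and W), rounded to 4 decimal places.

Field F=5, L=11: +5·20° lon, +11·10° lat → SW at lon -80°, lat 20°.
Square 6, 1: +6·2° lon, +1·1° lat → SW at lon -68°, lat 21°.
Subsquare m=12, n=13: +12·0.0833333° lon, +13·0.0416667° lat → SW at lon -67°, lat 21.5417°.
latitude 21.5417, longitude -67.0000.

21.5417, -67.0000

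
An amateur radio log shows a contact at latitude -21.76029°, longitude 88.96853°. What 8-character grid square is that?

NG48lf67

Add 180° to longitude and 90° to latitude: 268.96853, 68.23971.
Field (20°×10°, letters A–R): 268.96853/20 → 13 → N, 68.23971/10 → 6 → G; chars NG.
Square (2°×1°, digits 0–9): 8.96853/2 → 4, 8.23971/1 → 8; chars 48.
Subsquare (5′×2.5′, letters a–x): 0.96853/0.0833333 → 11 → l, 0.23971/0.0416667 → 5 → f; chars lf.
Extended square (30″×15″, digits 0–9): 0.05186/0.00833333 → 6, 0.03138/0.00416667 → 7; chars 67.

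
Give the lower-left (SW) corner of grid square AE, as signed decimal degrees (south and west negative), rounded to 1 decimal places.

Field A=0, E=4: +0·20° lon, +4·10° lat → SW at lon -180°, lat -50°.
latitude -50.0, longitude -180.0.

-50.0, -180.0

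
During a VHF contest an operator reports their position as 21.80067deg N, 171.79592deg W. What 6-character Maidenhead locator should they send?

Shift to the Maidenhead origin (180°W, 90°S): lon 8.2041, lat 111.8007.
Field (20°×10°, letters A–R): 8.2041/20 → 0 → A, 111.8007/10 → 11 → L; chars AL.
Square (2°×1°, digits 0–9): 8.2041/2 → 4, 1.8007/1 → 1; chars 41.
Subsquare (5′×2.5′, letters a–x): 0.2041/0.0833333 → 2 → c, 0.8007/0.0416667 → 19 → t; chars ct.

AL41ct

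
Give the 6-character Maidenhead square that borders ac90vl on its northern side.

Latitude subsquare l = 11; +1 → 12 = m.
The longitude characters are unchanged.

AC90vm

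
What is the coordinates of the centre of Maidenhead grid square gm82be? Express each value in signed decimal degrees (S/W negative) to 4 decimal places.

32.1875, -43.8750

Field G=6, M=12: +6·20° lon, +12·10° lat → SW at lon -60°, lat 30°.
Square 8, 2: +8·2° lon, +2·1° lat → SW at lon -44°, lat 32°.
Subsquare b=1, e=4: +1·0.0833333° lon, +4·0.0416667° lat → SW at lon -43.9167°, lat 32.1667°.
Cell spans 0.0833333° lon × 0.0416667° lat. Centre is SW corner plus half of each.
latitude 32.1875, longitude -43.8750.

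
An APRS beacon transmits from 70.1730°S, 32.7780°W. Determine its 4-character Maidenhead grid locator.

Shift to the Maidenhead origin (180°W, 90°S): lon 147.22, lat 19.83.
Field: 147.22/20 → 7 → H, 19.83/10 → 1 → B; chars HB.
Square: 7.22/2 → 3, 9.83/1 → 9; chars 39.

HB39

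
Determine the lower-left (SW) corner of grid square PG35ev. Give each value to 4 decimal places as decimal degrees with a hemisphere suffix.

24.1250° S, 126.3333° E

Field P=15, G=6: +15·20° lon, +6·10° lat → SW at lon 120°, lat -30°.
Square 3, 5: +3·2° lon, +5·1° lat → SW at lon 126°, lat -25°.
Subsquare e=4, v=21: +4·0.0833333° lon, +21·0.0416667° lat → SW at lon 126.333°, lat -24.125°.
latitude 24.1250° S, longitude 126.3333° E.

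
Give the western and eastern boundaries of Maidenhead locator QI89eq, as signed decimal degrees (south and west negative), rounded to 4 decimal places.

Field Q=16, I=8: +16·20° lon, +8·10° lat → SW at lon 140°, lat -10°.
Square 8, 9: +8·2° lon, +9·1° lat → SW at lon 156°, lat -1°.
Subsquare e=4, q=16: +4·0.0833333° lon, +16·0.0416667° lat → SW at lon 156.333°, lat -0.333333°.
Cell spans 0.0833333° lon × 0.0416667° lat.
west 156.3333, east 156.4167.

156.3333, 156.4167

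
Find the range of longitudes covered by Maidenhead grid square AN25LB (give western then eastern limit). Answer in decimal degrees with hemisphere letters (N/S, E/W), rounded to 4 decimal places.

175.0833° W, 175.0000° W

Field A=0, N=13: +0·20° lon, +13·10° lat → SW at lon -180°, lat 40°.
Square 2, 5: +2·2° lon, +5·1° lat → SW at lon -176°, lat 45°.
Subsquare l=11, b=1: +11·0.0833333° lon, +1·0.0416667° lat → SW at lon -175.083°, lat 45.0417°.
Cell spans 0.0833333° lon × 0.0416667° lat.
west 175.0833° W, east 175.0000° W.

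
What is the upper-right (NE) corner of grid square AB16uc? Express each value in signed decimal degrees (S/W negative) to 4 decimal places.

-73.8750, -176.2500

Field A=0, B=1: +0·20° lon, +1·10° lat → SW at lon -180°, lat -80°.
Square 1, 6: +1·2° lon, +6·1° lat → SW at lon -178°, lat -74°.
Subsquare u=20, c=2: +20·0.0833333° lon, +2·0.0416667° lat → SW at lon -176.333°, lat -73.9167°.
Cell spans 0.0833333° lon × 0.0416667° lat. NE corner is SW corner plus one full cell.
latitude -73.8750, longitude -176.2500.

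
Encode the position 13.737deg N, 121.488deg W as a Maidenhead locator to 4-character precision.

CK93

Offset from 180°W / 90°S: lon 58.51°, lat 103.74°.
Field (20°×10°, letters A–R): lon ⌊58.51/20⌋ = 2 → C; lat ⌊103.74/10⌋ = 10 → K.
Square (2°×1°, digits 0–9): lon ⌊18.51/2⌋ = 9; lat ⌊3.74/1⌋ = 3.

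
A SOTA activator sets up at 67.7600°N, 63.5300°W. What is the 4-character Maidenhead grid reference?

Shift to the Maidenhead origin (180°W, 90°S): lon 116.47, lat 157.76.
Field: lon ⌊116.47/20⌋ = 5 → F; lat ⌊157.76/10⌋ = 15 → P.
Square: lon ⌊16.47/2⌋ = 8; lat ⌊7.76/1⌋ = 7.

FP87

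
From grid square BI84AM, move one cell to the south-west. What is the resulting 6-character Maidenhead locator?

Longitude subsquare a = 0; −1 → -1, wraps to 23 = x, carry into square.
Longitude square 8; −1 → 7.
Latitude subsquare m = 12; −1 → 11 = l.

BI74xl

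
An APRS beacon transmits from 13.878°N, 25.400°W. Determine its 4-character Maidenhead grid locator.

Shift to the Maidenhead origin (180°W, 90°S): lon 154.60, lat 103.88.
Field: 154.60/20 → 7 → H, 103.88/10 → 10 → K; chars HK.
Square: 14.60/2 → 7, 3.88/1 → 3; chars 73.

HK73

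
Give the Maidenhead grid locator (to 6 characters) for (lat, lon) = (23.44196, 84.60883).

NL23hk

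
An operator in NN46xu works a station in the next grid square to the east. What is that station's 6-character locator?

Longitude subsquare x = 23; +1 → 24, wraps to 0 = a, carry into square.
Longitude square 4; +1 → 5.
The latitude characters are unchanged.

NN56au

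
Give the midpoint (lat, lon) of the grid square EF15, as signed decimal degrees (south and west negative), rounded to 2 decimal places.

-34.50, -97.00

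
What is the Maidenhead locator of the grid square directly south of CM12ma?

Latitude subsquare a = 0; −1 → -1, wraps to 23 = x, carry into square.
Latitude square 2; −1 → 1.
The longitude characters are unchanged.

CM11mx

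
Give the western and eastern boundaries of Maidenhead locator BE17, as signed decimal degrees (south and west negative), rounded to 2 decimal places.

-158.00, -156.00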